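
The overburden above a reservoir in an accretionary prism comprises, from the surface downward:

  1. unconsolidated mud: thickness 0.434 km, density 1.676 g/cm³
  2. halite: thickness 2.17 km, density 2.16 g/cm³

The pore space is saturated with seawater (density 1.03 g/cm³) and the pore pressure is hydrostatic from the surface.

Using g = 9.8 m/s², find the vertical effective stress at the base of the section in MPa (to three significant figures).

Overburden (lithostatic) stress σ_v:
unconsolidated mud: 1676 kg/m³ × 9.8 m/s² × 434 m = 7.128×10^6 Pa = 7.128 MPa
halite: 2160 kg/m³ × 9.8 m/s² × 2170 m = 4.593×10^7 Pa = 45.93 MPa
Total = 7.128 + 45.93 = 53.063 MPa
Pore pressure P_p = 1030 kg/m³ × 9.8 m/s² × 2604 m = 2.628×10^7 Pa = 26.28 MPa
Effective stress σ' = σ_v − P_p = 53.06 − 26.28 = 26.778 MPa

26.8 MPa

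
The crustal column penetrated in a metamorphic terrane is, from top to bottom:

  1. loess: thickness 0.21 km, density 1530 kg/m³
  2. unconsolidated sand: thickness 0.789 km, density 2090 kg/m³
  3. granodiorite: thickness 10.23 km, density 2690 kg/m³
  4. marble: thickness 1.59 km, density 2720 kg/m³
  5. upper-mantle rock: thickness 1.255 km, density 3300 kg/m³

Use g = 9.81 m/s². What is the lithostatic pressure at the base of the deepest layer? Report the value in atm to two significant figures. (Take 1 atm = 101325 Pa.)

3700 atm

loess: 1530 kg/m³ × 9.81 m/s² × 210 m = 3.152×10^6 Pa = 31.11 atm
unconsolidated sand: 2090 kg/m³ × 9.81 m/s² × 789 m = 1.618×10^7 Pa = 159.7 atm
granodiorite: 2690 kg/m³ × 9.81 m/s² × 10230 m = 2.700×10^8 Pa = 2664 atm
marble: 2720 kg/m³ × 9.81 m/s² × 1590 m = 4.243×10^7 Pa = 418.7 atm
upper-mantle rock: 3300 kg/m³ × 9.81 m/s² × 1255 m = 4.063×10^7 Pa = 401.0 atm
Total = 31.11 + 159.7 + 2664 + 418.7 + 401.0 = 3674.7 atm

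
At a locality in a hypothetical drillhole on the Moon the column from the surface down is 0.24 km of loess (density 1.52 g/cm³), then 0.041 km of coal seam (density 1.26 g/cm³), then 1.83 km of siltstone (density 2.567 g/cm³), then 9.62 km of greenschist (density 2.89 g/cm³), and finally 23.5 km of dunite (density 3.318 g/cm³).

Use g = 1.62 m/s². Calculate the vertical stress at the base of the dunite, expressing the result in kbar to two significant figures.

1.8 kbar

loess: 1520 kg/m³ × 1.62 m/s² × 240 m = 5.910×10^5 Pa = 5.910×10^-3 kbar
coal seam: 1260 kg/m³ × 1.62 m/s² × 41 m = 83689 Pa = 8.369×10^-4 kbar
siltstone: 2567 kg/m³ × 1.62 m/s² × 1830 m = 7.610×10^6 Pa = 0.07610 kbar
greenschist: 2890 kg/m³ × 1.62 m/s² × 9620 m = 4.504×10^7 Pa = 0.4504 kbar
dunite: 3318 kg/m³ × 1.62 m/s² × 23500 m = 1.263×10^8 Pa = 1.263 kbar
Total = 5.910×10^-3 + 8.369×10^-4 + 0.07610 + 0.4504 + 1.263 = 1.7964 kbar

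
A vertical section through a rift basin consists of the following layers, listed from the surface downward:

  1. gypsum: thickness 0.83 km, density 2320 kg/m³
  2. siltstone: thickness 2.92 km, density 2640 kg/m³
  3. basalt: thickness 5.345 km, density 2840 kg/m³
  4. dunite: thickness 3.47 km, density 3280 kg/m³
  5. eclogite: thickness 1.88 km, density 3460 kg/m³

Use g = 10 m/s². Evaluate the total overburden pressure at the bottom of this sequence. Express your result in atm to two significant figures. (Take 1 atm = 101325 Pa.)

gypsum: 2320 kg/m³ × 10 m/s² × 830 m = 1.926×10^7 Pa = 190.0 atm
siltstone: 2640 kg/m³ × 10 m/s² × 2920 m = 7.709×10^7 Pa = 760.8 atm
basalt: 2840 kg/m³ × 10 m/s² × 5345 m = 1.518×10^8 Pa = 1498 atm
dunite: 3280 kg/m³ × 10 m/s² × 3470 m = 1.138×10^8 Pa = 1123 atm
eclogite: 3460 kg/m³ × 10 m/s² × 1880 m = 6.505×10^7 Pa = 642.0 atm
Total = 190.0 + 760.8 + 1498 + 1123 + 642.0 = 4214.2 atm

4200 atm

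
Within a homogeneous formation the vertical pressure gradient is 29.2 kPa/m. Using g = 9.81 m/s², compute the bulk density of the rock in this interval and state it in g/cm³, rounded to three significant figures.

ρ = (dP/dz)/g = 29.2 kPa/m / 9.81 m/s² = 29200 Pa/m / 9.81 m/s² = 2976.6 kg/m³
= 2.977 g/cm³

2.98 g/cm³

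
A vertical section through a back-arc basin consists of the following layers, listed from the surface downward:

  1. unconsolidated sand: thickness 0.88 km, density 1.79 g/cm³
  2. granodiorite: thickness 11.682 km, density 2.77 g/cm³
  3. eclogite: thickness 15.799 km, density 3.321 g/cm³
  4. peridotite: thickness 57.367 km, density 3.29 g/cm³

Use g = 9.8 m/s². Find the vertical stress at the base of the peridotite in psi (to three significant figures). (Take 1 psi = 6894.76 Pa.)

391000 psi

unconsolidated sand: 1790 kg/m³ × 9.8 m/s² × 880 m = 1.544×10^7 Pa = 2239 psi
granodiorite: 2770 kg/m³ × 9.8 m/s² × 11682 m = 3.171×10^8 Pa = 45994 psi
eclogite: 3321 kg/m³ × 9.8 m/s² × 15799 m = 5.142×10^8 Pa = 74577 psi
peridotite: 3290 kg/m³ × 9.8 m/s² × 57367 m = 1.850×10^9 Pa = 2.683×10^5 psi
Total = 2239 + 45994 + 74577 + 2.683×10^5 = 3.9108×10^5 psi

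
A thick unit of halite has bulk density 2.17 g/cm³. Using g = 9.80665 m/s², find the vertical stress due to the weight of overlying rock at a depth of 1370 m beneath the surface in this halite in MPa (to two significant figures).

29 MPa

halite: 2170 kg/m³ × 9.80665 m/s² × 1370 m = 2.915×10^7 Pa = 29.15 MPa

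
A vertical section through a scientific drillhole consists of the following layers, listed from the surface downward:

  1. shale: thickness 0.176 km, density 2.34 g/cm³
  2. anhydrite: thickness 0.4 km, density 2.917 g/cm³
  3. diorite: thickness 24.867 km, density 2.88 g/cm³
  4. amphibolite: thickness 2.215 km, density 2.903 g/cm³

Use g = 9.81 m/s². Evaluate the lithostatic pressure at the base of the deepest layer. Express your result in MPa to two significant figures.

780 MPa

shale: 2340 kg/m³ × 9.81 m/s² × 176 m = 4.040×10^6 Pa = 4.040 MPa
anhydrite: 2917 kg/m³ × 9.81 m/s² × 400 m = 1.145×10^7 Pa = 11.45 MPa
diorite: 2880 kg/m³ × 9.81 m/s² × 24867 m = 7.026×10^8 Pa = 702.6 MPa
amphibolite: 2903 kg/m³ × 9.81 m/s² × 2215 m = 6.308×10^7 Pa = 63.08 MPa
Total = 4.040 + 11.45 + 702.6 + 63.08 = 781.13 MPa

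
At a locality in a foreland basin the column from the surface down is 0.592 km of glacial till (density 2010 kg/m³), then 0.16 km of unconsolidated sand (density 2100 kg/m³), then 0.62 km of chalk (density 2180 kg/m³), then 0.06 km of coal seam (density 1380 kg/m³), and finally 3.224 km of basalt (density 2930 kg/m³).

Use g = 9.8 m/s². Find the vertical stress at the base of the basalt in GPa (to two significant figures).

0.12 GPa

glacial till: 2010 kg/m³ × 9.8 m/s² × 592 m = 1.166×10^7 Pa = 0.01166 GPa
unconsolidated sand: 2100 kg/m³ × 9.8 m/s² × 160 m = 3.293×10^6 Pa = 3.293×10^-3 GPa
chalk: 2180 kg/m³ × 9.8 m/s² × 620 m = 1.325×10^7 Pa = 0.01325 GPa
coal seam: 1380 kg/m³ × 9.8 m/s² × 60 m = 8.114×10^5 Pa = 8.114×10^-4 GPa
basalt: 2930 kg/m³ × 9.8 m/s² × 3224 m = 9.257×10^7 Pa = 0.09257 GPa
Total = 0.01166 + 3.293×10^-3 + 0.01325 + 8.114×10^-4 + 0.09257 = 0.12159 GPa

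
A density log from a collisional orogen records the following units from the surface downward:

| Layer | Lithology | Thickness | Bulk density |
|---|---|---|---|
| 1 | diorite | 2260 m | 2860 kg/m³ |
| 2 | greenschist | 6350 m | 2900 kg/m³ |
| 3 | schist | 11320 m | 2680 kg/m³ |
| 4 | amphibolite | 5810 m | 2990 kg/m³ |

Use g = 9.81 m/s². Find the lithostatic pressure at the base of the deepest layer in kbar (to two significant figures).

7.1 kbar

diorite: 2860 kg/m³ × 9.81 m/s² × 2260 m = 6.341×10^7 Pa = 0.6341 kbar
greenschist: 2900 kg/m³ × 9.81 m/s² × 6350 m = 1.807×10^8 Pa = 1.807 kbar
schist: 2680 kg/m³ × 9.81 m/s² × 11320 m = 2.976×10^8 Pa = 2.976 kbar
amphibolite: 2990 kg/m³ × 9.81 m/s² × 5810 m = 1.704×10^8 Pa = 1.704 kbar
Total = 0.6341 + 1.807 + 2.976 + 1.704 = 7.1209 kbar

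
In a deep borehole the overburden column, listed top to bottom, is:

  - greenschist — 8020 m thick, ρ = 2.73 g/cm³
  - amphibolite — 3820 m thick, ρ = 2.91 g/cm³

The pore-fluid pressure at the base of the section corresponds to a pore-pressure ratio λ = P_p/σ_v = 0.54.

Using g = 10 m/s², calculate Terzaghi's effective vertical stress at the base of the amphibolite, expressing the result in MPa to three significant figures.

Overburden (lithostatic) stress σ_v:
greenschist: 2730 kg/m³ × 10 m/s² × 8020 m = 2.189×10^8 Pa = 218.9 MPa
amphibolite: 2910 kg/m³ × 10 m/s² × 3820 m = 1.112×10^8 Pa = 111.2 MPa
Total = 218.9 + 111.2 = 330.11 MPa
Pore pressure P_p = λ·σ_v = 0.54 × 330.1 MPa = 178.3 MPa
Effective stress σ' = σ_v − P_p = 330.1 − 178.3 = 151.85 MPa

152 MPa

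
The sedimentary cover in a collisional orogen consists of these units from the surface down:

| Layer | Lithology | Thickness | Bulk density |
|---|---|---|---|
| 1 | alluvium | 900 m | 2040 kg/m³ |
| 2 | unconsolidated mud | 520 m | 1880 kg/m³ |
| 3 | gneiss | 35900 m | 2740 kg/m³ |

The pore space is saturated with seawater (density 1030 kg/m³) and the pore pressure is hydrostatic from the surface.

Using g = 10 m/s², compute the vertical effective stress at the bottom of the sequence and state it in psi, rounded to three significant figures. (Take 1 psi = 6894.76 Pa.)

Overburden (lithostatic) stress σ_v:
alluvium: 2040 kg/m³ × 10 m/s² × 900 m = 1.836×10^7 Pa = 18.36 MPa
unconsolidated mud: 1880 kg/m³ × 10 m/s² × 520 m = 9.776×10^6 Pa = 9.776 MPa
gneiss: 2740 kg/m³ × 10 m/s² × 35900 m = 9.837×10^8 Pa = 983.7 MPa
Total = 18.36 + 9.776 + 983.7 = 1011.8 MPa
Pore pressure P_p = 1030 kg/m³ × 10 m/s² × 37320 m = 3.844×10^8 Pa = 384.4 MPa
Effective stress σ' = σ_v − P_p = 1012 − 384.4 = 627.40 MPa = 90997 psi

91000 psi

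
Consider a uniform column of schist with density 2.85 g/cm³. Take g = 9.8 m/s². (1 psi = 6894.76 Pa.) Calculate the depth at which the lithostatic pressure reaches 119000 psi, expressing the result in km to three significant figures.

29.4 km

h = P/(ρg) = 119000 psi / (2850 kg/m³ × 9.8 m/s²) = 8.205×10^8 Pa / 27930 Pa/m = 29376 m
= 29.376 km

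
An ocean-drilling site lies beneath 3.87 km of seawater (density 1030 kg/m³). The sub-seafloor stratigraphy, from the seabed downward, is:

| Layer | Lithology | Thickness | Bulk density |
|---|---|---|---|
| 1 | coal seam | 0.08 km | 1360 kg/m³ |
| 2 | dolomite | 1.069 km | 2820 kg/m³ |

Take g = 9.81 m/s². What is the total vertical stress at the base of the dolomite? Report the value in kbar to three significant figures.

seawater: 1030 kg/m³ × 9.81 m/s² × 3870 m = 3.910×10^7 Pa = 0.3910 kbar
coal seam: 1360 kg/m³ × 9.81 m/s² × 80 m = 1.067×10^6 Pa = 0.01067 kbar
dolomite: 2820 kg/m³ × 9.81 m/s² × 1069 m = 2.957×10^7 Pa = 0.2957 kbar
Total = 0.3910 + 0.01067 + 0.2957 = 0.69744 kbar

0.697 kbar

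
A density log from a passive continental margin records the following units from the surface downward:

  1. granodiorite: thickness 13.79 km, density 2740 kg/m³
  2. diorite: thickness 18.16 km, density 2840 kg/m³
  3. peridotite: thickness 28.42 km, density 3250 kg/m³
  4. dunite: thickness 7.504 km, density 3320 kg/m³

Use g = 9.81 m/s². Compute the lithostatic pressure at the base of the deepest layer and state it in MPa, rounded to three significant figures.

granodiorite: 2740 kg/m³ × 9.81 m/s² × 13790 m = 3.707×10^8 Pa = 370.7 MPa
diorite: 2840 kg/m³ × 9.81 m/s² × 18160 m = 5.059×10^8 Pa = 505.9 MPa
peridotite: 3250 kg/m³ × 9.81 m/s² × 28420 m = 9.061×10^8 Pa = 906.1 MPa
dunite: 3320 kg/m³ × 9.81 m/s² × 7504 m = 2.444×10^8 Pa = 244.4 MPa
Total = 370.7 + 505.9 + 906.1 + 244.4 = 2027.1 MPa

2030 MPa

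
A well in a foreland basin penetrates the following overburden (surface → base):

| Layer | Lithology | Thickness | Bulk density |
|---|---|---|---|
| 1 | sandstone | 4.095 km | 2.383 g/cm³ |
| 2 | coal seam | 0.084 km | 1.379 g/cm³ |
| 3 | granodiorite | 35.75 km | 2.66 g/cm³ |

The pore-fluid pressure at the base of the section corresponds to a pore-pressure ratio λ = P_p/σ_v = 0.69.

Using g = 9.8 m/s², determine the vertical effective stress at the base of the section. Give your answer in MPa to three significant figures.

319 MPa

Overburden (lithostatic) stress σ_v:
sandstone: 2383 kg/m³ × 9.8 m/s² × 4095 m = 9.563×10^7 Pa = 95.63 MPa
coal seam: 1379 kg/m³ × 9.8 m/s² × 84 m = 1.135×10^6 Pa = 1.135 MPa
granodiorite: 2660 kg/m³ × 9.8 m/s² × 35750 m = 9.319×10^8 Pa = 931.9 MPa
Total = 95.63 + 1.135 + 931.9 = 1028.7 MPa
Pore pressure P_p = λ·σ_v = 0.69 × 1029 MPa = 709.8 MPa
Effective stress σ' = σ_v − P_p = 1029 − 709.8 = 318.90 MPa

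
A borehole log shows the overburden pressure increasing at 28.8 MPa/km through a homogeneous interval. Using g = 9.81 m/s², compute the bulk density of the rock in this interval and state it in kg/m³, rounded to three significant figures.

2940 kg/m³

ρ = (dP/dz)/g = 28.8 MPa/km / 9.81 m/s² = 28800 Pa/m / 9.81 m/s² = 2935.8 kg/m³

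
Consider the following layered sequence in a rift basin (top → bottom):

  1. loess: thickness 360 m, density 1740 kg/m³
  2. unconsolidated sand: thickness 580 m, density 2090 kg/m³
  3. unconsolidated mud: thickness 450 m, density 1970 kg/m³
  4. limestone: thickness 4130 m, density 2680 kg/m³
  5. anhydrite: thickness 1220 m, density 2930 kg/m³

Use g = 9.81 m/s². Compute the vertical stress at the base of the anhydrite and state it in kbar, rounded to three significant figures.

loess: 1740 kg/m³ × 9.81 m/s² × 360 m = 6.145×10^6 Pa = 0.06145 kbar
unconsolidated sand: 2090 kg/m³ × 9.81 m/s² × 580 m = 1.189×10^7 Pa = 0.1189 kbar
unconsolidated mud: 1970 kg/m³ × 9.81 m/s² × 450 m = 8.697×10^6 Pa = 0.08697 kbar
limestone: 2680 kg/m³ × 9.81 m/s² × 4130 m = 1.086×10^8 Pa = 1.086 kbar
anhydrite: 2930 kg/m³ × 9.81 m/s² × 1220 m = 3.507×10^7 Pa = 0.3507 kbar
Total = 0.06145 + 0.1189 + 0.08697 + 1.086 + 0.3507 = 1.7038 kbar

1.70 kbar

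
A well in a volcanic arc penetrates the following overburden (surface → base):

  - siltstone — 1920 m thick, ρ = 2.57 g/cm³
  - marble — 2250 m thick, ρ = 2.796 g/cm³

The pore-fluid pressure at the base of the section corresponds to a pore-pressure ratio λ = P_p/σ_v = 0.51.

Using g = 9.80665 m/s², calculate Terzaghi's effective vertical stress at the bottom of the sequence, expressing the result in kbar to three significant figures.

Overburden (lithostatic) stress σ_v:
siltstone: 2570 kg/m³ × 9.80665 m/s² × 1920 m = 4.839×10^7 Pa = 48.39 MPa
marble: 2796 kg/m³ × 9.80665 m/s² × 2250 m = 6.169×10^7 Pa = 61.69 MPa
Total = 48.39 + 61.69 = 110.08 MPa
Pore pressure P_p = λ·σ_v = 0.51 × 110.1 MPa = 56.14 MPa
Effective stress σ' = σ_v − P_p = 110.1 − 56.14 = 53.941 MPa = 0.53941 kbar

0.539 kbar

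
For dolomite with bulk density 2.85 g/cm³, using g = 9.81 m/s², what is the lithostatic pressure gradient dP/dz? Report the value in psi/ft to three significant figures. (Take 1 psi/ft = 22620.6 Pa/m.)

dP/dz = ρg = 2850 kg/m³ × 9.81 m/s² = 27958 Pa/m
= 27958 Pa/m × (1 psi/ft / 22621 Pa/m) = 1.2360 psi/ft

1.24 psi/ft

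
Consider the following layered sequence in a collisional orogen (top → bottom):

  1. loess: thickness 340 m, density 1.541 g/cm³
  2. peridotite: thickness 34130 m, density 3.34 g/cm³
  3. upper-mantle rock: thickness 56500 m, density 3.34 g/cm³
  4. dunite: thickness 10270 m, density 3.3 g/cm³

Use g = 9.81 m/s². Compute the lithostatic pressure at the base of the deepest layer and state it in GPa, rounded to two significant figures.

3.3 GPa

loess: 1541 kg/m³ × 9.81 m/s² × 340 m = 5.140×10^6 Pa = 5.140×10^-3 GPa
peridotite: 3340 kg/m³ × 9.81 m/s² × 34130 m = 1.118×10^9 Pa = 1.118 GPa
upper-mantle rock: 3340 kg/m³ × 9.81 m/s² × 56500 m = 1.851×10^9 Pa = 1.851 GPa
dunite: 3300 kg/m³ × 9.81 m/s² × 10270 m = 3.325×10^8 Pa = 0.3325 GPa
Total = 5.140×10^-3 + 1.118 + 1.851 + 0.3325 = 3.3071 GPa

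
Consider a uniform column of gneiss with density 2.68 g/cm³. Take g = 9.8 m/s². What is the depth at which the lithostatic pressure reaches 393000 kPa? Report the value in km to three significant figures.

15.0 km

h = P/(ρg) = 393000 kPa / (2680 kg/m³ × 9.8 m/s²) = 3.930×10^8 Pa / 26264 Pa/m = 14963 m
= 14.963 km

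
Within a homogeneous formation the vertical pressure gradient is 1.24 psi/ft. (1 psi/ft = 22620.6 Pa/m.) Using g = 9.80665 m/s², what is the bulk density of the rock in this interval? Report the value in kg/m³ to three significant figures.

ρ = (dP/dz)/g = 1.24 psi/ft / 9.80665 m/s² = 28050 Pa/m / 9.80665 m/s² = 2860.3 kg/m³

2860 kg/m³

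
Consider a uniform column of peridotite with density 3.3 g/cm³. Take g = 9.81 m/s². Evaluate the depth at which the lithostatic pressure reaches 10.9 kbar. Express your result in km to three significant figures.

33.7 km

h = P/(ρg) = 10.9 kbar / (3300 kg/m³ × 9.81 m/s²) = 1.090×10^9 Pa / 32373 Pa/m = 33670 m
= 33.670 km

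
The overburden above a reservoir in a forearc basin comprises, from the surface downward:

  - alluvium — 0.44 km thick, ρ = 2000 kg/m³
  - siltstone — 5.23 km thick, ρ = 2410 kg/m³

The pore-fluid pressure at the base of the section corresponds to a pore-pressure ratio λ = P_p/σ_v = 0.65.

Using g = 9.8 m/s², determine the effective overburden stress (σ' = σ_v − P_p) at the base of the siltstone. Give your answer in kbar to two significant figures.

0.46 kbar

Overburden (lithostatic) stress σ_v:
alluvium: 2000 kg/m³ × 9.8 m/s² × 440 m = 8.624×10^6 Pa = 8.624 MPa
siltstone: 2410 kg/m³ × 9.8 m/s² × 5230 m = 1.235×10^8 Pa = 123.5 MPa
Total = 8.624 + 123.5 = 132.15 MPa
Pore pressure P_p = λ·σ_v = 0.65 × 132.1 MPa = 85.89 MPa
Effective stress σ' = σ_v − P_p = 132.1 − 85.89 = 46.251 MPa = 0.46251 kbar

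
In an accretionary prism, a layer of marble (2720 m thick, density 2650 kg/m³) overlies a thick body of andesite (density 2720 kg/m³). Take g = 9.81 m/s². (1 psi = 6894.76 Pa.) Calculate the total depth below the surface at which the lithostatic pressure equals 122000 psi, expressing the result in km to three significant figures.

Pressure at base of upper layers: 2650×9.81×2720 = 7.071×10^7 Pa = 10256 psi
Remaining pressure to be supplied by andesite: 8.412×10^8 − 7.071×10^7 = 7.704×10^8 Pa
Additional depth in andesite = 7.704×10^8 Pa / (2720 kg/m³ × 9.81 m/s²) = 28874 m
Total depth = 2720 m + 28874 m = 31594 m
= 31.594 km

31.6 km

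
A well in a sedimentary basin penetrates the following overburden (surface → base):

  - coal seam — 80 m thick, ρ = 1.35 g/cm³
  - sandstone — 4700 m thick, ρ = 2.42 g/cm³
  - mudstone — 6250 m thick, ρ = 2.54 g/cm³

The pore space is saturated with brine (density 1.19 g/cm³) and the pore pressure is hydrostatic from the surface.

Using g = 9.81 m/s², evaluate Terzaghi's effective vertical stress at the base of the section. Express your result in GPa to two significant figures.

0.14 GPa

Overburden (lithostatic) stress σ_v:
coal seam: 1350 kg/m³ × 9.81 m/s² × 80 m = 1.059×10^6 Pa = 1.059 MPa
sandstone: 2420 kg/m³ × 9.81 m/s² × 4700 m = 1.116×10^8 Pa = 111.6 MPa
mudstone: 2540 kg/m³ × 9.81 m/s² × 6250 m = 1.557×10^8 Pa = 155.7 MPa
Total = 1.059 + 111.6 + 155.7 = 268.37 MPa
Pore pressure P_p = 1190 kg/m³ × 9.81 m/s² × 11030 m = 1.288×10^8 Pa = 128.8 MPa
Effective stress σ' = σ_v − P_p = 268.4 − 128.8 = 139.61 MPa = 0.13961 GPa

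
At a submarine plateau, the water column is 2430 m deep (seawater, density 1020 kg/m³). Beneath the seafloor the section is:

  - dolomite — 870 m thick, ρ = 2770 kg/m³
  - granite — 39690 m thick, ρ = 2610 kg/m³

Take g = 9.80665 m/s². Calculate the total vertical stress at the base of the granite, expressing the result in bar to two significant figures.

seawater: 1020 kg/m³ × 9.80665 m/s² × 2430 m = 2.431×10^7 Pa = 243.1 bar
dolomite: 2770 kg/m³ × 9.80665 m/s² × 870 m = 2.363×10^7 Pa = 236.3 bar
granite: 2610 kg/m³ × 9.80665 m/s² × 39690 m = 1.016×10^9 Pa = 10159 bar
Total = 243.1 + 236.3 + 10159 = 10638 bar

11000 bar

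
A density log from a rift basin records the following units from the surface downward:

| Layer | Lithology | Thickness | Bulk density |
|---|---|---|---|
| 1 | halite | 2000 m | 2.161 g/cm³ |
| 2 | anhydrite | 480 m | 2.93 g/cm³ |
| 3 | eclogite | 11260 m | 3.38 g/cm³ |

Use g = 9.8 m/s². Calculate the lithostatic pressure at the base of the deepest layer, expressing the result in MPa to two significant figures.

halite: 2161 kg/m³ × 9.8 m/s² × 2000 m = 4.236×10^7 Pa = 42.36 MPa
anhydrite: 2930 kg/m³ × 9.8 m/s² × 480 m = 1.378×10^7 Pa = 13.78 MPa
eclogite: 3380 kg/m³ × 9.8 m/s² × 11260 m = 3.730×10^8 Pa = 373.0 MPa
Total = 42.36 + 13.78 + 373.0 = 429.11 MPa

430 MPa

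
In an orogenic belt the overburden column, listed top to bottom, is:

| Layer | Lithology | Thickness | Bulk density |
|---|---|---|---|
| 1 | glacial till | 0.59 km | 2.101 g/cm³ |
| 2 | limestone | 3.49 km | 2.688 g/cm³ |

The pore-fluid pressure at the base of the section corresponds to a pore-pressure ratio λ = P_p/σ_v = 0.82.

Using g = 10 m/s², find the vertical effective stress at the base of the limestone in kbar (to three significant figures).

0.191 kbar

Overburden (lithostatic) stress σ_v:
glacial till: 2101 kg/m³ × 10 m/s² × 590 m = 1.240×10^7 Pa = 12.40 MPa
limestone: 2688 kg/m³ × 10 m/s² × 3490 m = 9.381×10^7 Pa = 93.81 MPa
Total = 12.40 + 93.81 = 106.21 MPa
Pore pressure P_p = λ·σ_v = 0.82 × 106.2 MPa = 87.09 MPa
Effective stress σ' = σ_v − P_p = 106.2 − 87.09 = 19.117 MPa = 0.19117 kbar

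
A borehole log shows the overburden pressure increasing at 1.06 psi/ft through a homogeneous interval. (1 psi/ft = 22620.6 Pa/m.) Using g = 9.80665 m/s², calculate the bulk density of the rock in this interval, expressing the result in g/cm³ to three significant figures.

2.45 g/cm³

ρ = (dP/dz)/g = 1.06 psi/ft / 9.80665 m/s² = 23978 Pa/m / 9.80665 m/s² = 2445.1 kg/m³
= 2.445 g/cm³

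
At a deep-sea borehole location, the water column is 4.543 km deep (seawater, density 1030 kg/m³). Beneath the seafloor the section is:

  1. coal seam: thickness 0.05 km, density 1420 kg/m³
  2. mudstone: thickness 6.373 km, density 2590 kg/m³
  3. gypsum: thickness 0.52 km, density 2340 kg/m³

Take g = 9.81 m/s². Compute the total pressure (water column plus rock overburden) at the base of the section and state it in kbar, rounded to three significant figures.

2.20 kbar

seawater: 1030 kg/m³ × 9.81 m/s² × 4543 m = 4.590×10^7 Pa = 0.4590 kbar
coal seam: 1420 kg/m³ × 9.81 m/s² × 50 m = 6.965×10^5 Pa = 6.965×10^-3 kbar
mudstone: 2590 kg/m³ × 9.81 m/s² × 6373 m = 1.619×10^8 Pa = 1.619 kbar
gypsum: 2340 kg/m³ × 9.81 m/s² × 520 m = 1.194×10^7 Pa = 0.1194 kbar
Total = 0.4590 + 6.965×10^-3 + 1.619 + 0.1194 = 2.2046 kbar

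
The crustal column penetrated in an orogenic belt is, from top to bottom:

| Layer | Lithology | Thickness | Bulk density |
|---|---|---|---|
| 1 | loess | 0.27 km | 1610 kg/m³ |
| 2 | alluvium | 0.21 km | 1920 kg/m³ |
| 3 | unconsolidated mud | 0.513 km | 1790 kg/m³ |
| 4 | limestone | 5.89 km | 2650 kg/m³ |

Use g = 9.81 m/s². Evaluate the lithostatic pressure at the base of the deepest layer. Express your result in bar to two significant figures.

loess: 1610 kg/m³ × 9.81 m/s² × 270 m = 4.264×10^6 Pa = 42.64 bar
alluvium: 1920 kg/m³ × 9.81 m/s² × 210 m = 3.955×10^6 Pa = 39.55 bar
unconsolidated mud: 1790 kg/m³ × 9.81 m/s² × 513 m = 9.008×10^6 Pa = 90.08 bar
limestone: 2650 kg/m³ × 9.81 m/s² × 5890 m = 1.531×10^8 Pa = 1531 bar
Total = 42.64 + 39.55 + 90.08 + 1531 = 1703.5 bar

1700 bar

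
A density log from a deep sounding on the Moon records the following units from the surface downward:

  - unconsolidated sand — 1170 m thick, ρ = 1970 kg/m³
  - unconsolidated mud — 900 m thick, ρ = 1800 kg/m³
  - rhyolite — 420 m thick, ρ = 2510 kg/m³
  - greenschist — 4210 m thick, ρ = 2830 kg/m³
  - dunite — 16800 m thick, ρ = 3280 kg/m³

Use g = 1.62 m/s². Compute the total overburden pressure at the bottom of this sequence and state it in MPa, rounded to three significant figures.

117 MPa

unconsolidated sand: 1970 kg/m³ × 1.62 m/s² × 1170 m = 3.734×10^6 Pa = 3.734 MPa
unconsolidated mud: 1800 kg/m³ × 1.62 m/s² × 900 m = 2.624×10^6 Pa = 2.624 MPa
rhyolite: 2510 kg/m³ × 1.62 m/s² × 420 m = 1.708×10^6 Pa = 1.708 MPa
greenschist: 2830 kg/m³ × 1.62 m/s² × 4210 m = 1.930×10^7 Pa = 19.30 MPa
dunite: 3280 kg/m³ × 1.62 m/s² × 16800 m = 8.927×10^7 Pa = 89.27 MPa
Total = 3.734 + 2.624 + 1.708 + 19.30 + 89.27 = 116.64 MPa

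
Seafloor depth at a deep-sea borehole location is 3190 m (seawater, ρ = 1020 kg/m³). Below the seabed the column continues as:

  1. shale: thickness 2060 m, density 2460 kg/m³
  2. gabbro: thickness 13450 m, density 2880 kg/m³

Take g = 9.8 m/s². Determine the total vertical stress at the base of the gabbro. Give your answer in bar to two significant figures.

4600 bar

seawater: 1020 kg/m³ × 9.8 m/s² × 3190 m = 3.189×10^7 Pa = 318.9 bar
shale: 2460 kg/m³ × 9.8 m/s² × 2060 m = 4.966×10^7 Pa = 496.6 bar
gabbro: 2880 kg/m³ × 9.8 m/s² × 13450 m = 3.796×10^8 Pa = 3796 bar
Total = 318.9 + 496.6 + 3796 = 4611.6 bar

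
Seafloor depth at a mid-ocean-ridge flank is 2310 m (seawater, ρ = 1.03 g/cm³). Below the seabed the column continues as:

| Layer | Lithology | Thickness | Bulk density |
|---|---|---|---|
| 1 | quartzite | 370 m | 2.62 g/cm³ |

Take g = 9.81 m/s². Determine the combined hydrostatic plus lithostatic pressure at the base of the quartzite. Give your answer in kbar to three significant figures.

seawater: 1030 kg/m³ × 9.81 m/s² × 2310 m = 2.334×10^7 Pa = 0.2334 kbar
quartzite: 2620 kg/m³ × 9.81 m/s² × 370 m = 9.510×10^6 Pa = 0.09510 kbar
Total = 0.2334 + 0.09510 = 0.32851 kbar

0.329 kbar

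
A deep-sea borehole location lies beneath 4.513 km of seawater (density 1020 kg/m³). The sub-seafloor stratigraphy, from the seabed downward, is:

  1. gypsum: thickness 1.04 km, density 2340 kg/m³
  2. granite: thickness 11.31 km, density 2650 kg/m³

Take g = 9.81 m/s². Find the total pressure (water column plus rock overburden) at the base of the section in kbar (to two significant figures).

seawater: 1020 kg/m³ × 9.81 m/s² × 4513 m = 4.516×10^7 Pa = 0.4516 kbar
gypsum: 2340 kg/m³ × 9.81 m/s² × 1040 m = 2.387×10^7 Pa = 0.2387 kbar
granite: 2650 kg/m³ × 9.81 m/s² × 11310 m = 2.940×10^8 Pa = 2.940 kbar
Total = 0.4516 + 0.2387 + 2.940 = 3.6305 kbar

3.6 kbar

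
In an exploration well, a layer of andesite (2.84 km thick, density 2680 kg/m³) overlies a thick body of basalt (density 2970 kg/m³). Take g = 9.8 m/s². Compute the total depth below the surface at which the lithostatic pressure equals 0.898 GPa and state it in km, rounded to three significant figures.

31.1 km

Pressure at base of upper layers: 2680×9.8×2840 = 7.459×10^7 Pa = 0.07459 GPa
Remaining pressure to be supplied by basalt: 8.980×10^8 − 7.459×10^7 = 8.234×10^8 Pa
Additional depth in basalt = 8.234×10^8 Pa / (2970 kg/m³ × 9.8 m/s²) = 28290 m
Total depth = 2840 m + 28290 m = 31130 m
= 31.130 km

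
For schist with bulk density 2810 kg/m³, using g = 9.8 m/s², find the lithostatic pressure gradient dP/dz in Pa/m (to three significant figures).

dP/dz = ρg = 2810 kg/m³ × 9.8 m/s² = 27538 Pa/m

27500 Pa/m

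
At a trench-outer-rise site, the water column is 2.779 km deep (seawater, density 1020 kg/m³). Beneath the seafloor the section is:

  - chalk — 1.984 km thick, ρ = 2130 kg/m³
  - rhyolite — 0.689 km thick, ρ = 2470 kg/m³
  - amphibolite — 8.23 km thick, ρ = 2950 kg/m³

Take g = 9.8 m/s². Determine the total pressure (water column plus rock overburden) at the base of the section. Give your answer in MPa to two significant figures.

seawater: 1020 kg/m³ × 9.8 m/s² × 2779 m = 2.778×10^7 Pa = 27.78 MPa
chalk: 2130 kg/m³ × 9.8 m/s² × 1984 m = 4.141×10^7 Pa = 41.41 MPa
rhyolite: 2470 kg/m³ × 9.8 m/s² × 689 m = 1.668×10^7 Pa = 16.68 MPa
amphibolite: 2950 kg/m³ × 9.8 m/s² × 8230 m = 2.379×10^8 Pa = 237.9 MPa
Total = 27.78 + 41.41 + 16.68 + 237.9 = 323.80 MPa

320 MPa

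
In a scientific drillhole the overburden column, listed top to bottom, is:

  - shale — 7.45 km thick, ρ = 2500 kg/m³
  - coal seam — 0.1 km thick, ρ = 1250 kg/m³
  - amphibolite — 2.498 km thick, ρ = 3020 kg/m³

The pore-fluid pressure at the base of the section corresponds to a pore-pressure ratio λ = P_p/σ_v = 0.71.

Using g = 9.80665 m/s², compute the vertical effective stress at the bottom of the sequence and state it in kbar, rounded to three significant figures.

Overburden (lithostatic) stress σ_v:
shale: 2500 kg/m³ × 9.80665 m/s² × 7450 m = 1.826×10^8 Pa = 182.6 MPa
coal seam: 1250 kg/m³ × 9.80665 m/s² × 100 m = 1.226×10^6 Pa = 1.226 MPa
amphibolite: 3020 kg/m³ × 9.80665 m/s² × 2498 m = 7.398×10^7 Pa = 73.98 MPa
Total = 182.6 + 1.226 + 73.98 = 257.86 MPa
Pore pressure P_p = λ·σ_v = 0.71 × 257.9 MPa = 183.1 MPa
Effective stress σ' = σ_v − P_p = 257.9 − 183.1 = 74.778 MPa = 0.74778 kbar

0.748 kbar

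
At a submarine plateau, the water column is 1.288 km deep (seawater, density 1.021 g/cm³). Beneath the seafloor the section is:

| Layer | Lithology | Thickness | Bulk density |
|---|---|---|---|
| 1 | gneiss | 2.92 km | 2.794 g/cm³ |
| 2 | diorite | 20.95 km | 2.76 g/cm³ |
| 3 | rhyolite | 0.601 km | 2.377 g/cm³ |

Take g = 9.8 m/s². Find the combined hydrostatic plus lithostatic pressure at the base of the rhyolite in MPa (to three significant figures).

seawater: 1021 kg/m³ × 9.8 m/s² × 1288 m = 1.289×10^7 Pa = 12.89 MPa
gneiss: 2794 kg/m³ × 9.8 m/s² × 2920 m = 7.995×10^7 Pa = 79.95 MPa
diorite: 2760 kg/m³ × 9.8 m/s² × 20950 m = 5.667×10^8 Pa = 566.7 MPa
rhyolite: 2377 kg/m³ × 9.8 m/s² × 601 m = 1.400×10^7 Pa = 14.00 MPa
Total = 12.89 + 79.95 + 566.7 + 14.00 = 673.50 MPa

673 MPa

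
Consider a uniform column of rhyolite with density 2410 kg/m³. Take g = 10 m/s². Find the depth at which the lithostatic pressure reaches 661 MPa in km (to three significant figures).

h = P/(ρg) = 661 MPa / (2410 kg/m³ × 10 m/s²) = 6.610×10^8 Pa / 24100 Pa/m = 27427 m
= 27.427 km

27.4 km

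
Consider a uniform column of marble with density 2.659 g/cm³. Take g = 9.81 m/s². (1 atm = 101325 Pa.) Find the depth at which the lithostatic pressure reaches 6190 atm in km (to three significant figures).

24.0 km

h = P/(ρg) = 6190 atm / (2659 kg/m³ × 9.81 m/s²) = 6.272×10^8 Pa / 26085 Pa/m = 24045 m
= 24.045 km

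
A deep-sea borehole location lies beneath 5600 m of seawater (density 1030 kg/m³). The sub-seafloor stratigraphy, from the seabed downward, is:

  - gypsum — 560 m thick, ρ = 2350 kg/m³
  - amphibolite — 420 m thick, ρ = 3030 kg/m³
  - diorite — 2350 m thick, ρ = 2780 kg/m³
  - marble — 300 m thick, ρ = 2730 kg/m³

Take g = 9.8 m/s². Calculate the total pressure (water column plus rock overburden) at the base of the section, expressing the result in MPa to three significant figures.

seawater: 1030 kg/m³ × 9.8 m/s² × 5600 m = 5.653×10^7 Pa = 56.53 MPa
gypsum: 2350 kg/m³ × 9.8 m/s² × 560 m = 1.290×10^7 Pa = 12.90 MPa
amphibolite: 3030 kg/m³ × 9.8 m/s² × 420 m = 1.247×10^7 Pa = 12.47 MPa
diorite: 2780 kg/m³ × 9.8 m/s² × 2350 m = 6.402×10^7 Pa = 64.02 MPa
marble: 2730 kg/m³ × 9.8 m/s² × 300 m = 8.026×10^6 Pa = 8.026 MPa
Total = 56.53 + 12.90 + 12.47 + 64.02 + 8.026 = 153.94 MPa

154 MPa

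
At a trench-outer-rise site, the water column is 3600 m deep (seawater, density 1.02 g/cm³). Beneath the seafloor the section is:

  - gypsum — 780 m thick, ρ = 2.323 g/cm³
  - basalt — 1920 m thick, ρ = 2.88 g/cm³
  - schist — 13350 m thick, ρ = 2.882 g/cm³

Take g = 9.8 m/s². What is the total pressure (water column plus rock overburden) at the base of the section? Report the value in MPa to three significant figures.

485 MPa

seawater: 1020 kg/m³ × 9.8 m/s² × 3600 m = 3.599×10^7 Pa = 35.99 MPa
gypsum: 2323 kg/m³ × 9.8 m/s² × 780 m = 1.776×10^7 Pa = 17.76 MPa
basalt: 2880 kg/m³ × 9.8 m/s² × 1920 m = 5.419×10^7 Pa = 54.19 MPa
schist: 2882 kg/m³ × 9.8 m/s² × 13350 m = 3.771×10^8 Pa = 377.1 MPa
Total = 35.99 + 17.76 + 54.19 + 377.1 = 484.98 MPa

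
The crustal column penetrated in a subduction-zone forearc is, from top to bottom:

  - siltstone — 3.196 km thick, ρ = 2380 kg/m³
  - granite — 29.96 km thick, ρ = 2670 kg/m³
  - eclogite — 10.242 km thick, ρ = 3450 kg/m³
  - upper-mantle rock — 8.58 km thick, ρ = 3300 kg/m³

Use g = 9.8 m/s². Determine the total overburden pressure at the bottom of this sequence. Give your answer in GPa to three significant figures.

1.48 GPa

siltstone: 2380 kg/m³ × 9.8 m/s² × 3196 m = 7.454×10^7 Pa = 0.07454 GPa
granite: 2670 kg/m³ × 9.8 m/s² × 29960 m = 7.839×10^8 Pa = 0.7839 GPa
eclogite: 3450 kg/m³ × 9.8 m/s² × 10242 m = 3.463×10^8 Pa = 0.3463 GPa
upper-mantle rock: 3300 kg/m³ × 9.8 m/s² × 8580 m = 2.775×10^8 Pa = 0.2775 GPa
Total = 0.07454 + 0.7839 + 0.3463 + 0.2775 = 1.4822 GPa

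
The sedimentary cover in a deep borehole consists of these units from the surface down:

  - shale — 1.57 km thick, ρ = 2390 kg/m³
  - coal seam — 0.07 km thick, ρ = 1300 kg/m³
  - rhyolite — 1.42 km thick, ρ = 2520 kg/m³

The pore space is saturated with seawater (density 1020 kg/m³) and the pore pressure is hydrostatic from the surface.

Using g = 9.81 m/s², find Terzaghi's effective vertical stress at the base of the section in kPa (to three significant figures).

42200 kPa

Overburden (lithostatic) stress σ_v:
shale: 2390 kg/m³ × 9.81 m/s² × 1570 m = 3.681×10^7 Pa = 36.81 MPa
coal seam: 1300 kg/m³ × 9.81 m/s² × 70 m = 8.927×10^5 Pa = 0.8927 MPa
rhyolite: 2520 kg/m³ × 9.81 m/s² × 1420 m = 3.510×10^7 Pa = 35.10 MPa
Total = 36.81 + 0.8927 + 35.10 = 72.807 MPa
Pore pressure P_p = 1020 kg/m³ × 9.81 m/s² × 3060 m = 3.062×10^7 Pa = 30.62 MPa
Effective stress σ' = σ_v − P_p = 72.81 − 30.62 = 42.188 MPa = 42188 kPa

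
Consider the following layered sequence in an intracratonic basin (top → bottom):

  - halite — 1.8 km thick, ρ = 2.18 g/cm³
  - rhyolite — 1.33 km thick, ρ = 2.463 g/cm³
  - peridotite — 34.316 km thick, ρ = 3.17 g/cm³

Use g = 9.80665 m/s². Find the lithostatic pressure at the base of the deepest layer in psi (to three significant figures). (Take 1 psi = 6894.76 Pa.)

165000 psi

halite: 2180 kg/m³ × 9.80665 m/s² × 1800 m = 3.848×10^7 Pa = 5581 psi
rhyolite: 2463 kg/m³ × 9.80665 m/s² × 1330 m = 3.212×10^7 Pa = 4659 psi
peridotite: 3170 kg/m³ × 9.80665 m/s² × 34316 m = 1.067×10^9 Pa = 1.547×10^5 psi
Total = 5581 + 4659 + 1.547×10^5 = 1.6496×10^5 psi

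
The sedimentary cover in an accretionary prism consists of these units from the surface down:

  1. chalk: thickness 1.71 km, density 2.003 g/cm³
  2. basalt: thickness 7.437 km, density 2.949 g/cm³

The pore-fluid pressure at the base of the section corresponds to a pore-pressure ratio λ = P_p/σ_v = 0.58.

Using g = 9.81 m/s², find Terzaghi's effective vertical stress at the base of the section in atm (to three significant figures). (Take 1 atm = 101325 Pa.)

Overburden (lithostatic) stress σ_v:
chalk: 2003 kg/m³ × 9.81 m/s² × 1710 m = 3.360×10^7 Pa = 33.60 MPa
basalt: 2949 kg/m³ × 9.81 m/s² × 7437 m = 2.152×10^8 Pa = 215.2 MPa
Total = 33.60 + 215.2 = 248.75 MPa
Pore pressure P_p = λ·σ_v = 0.58 × 248.8 MPa = 144.3 MPa
Effective stress σ' = σ_v − P_p = 248.8 − 144.3 = 104.48 MPa = 1031.1 atm

1030 atm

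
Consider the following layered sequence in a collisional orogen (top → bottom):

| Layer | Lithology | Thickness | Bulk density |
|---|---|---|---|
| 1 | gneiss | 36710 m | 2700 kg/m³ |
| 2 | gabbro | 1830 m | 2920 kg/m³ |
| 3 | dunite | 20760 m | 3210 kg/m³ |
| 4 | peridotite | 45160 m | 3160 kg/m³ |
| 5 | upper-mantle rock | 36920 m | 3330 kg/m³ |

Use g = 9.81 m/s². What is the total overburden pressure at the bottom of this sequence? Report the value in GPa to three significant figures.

4.28 GPa

gneiss: 2700 kg/m³ × 9.81 m/s² × 36710 m = 9.723×10^8 Pa = 0.9723 GPa
gabbro: 2920 kg/m³ × 9.81 m/s² × 1830 m = 5.242×10^7 Pa = 0.05242 GPa
dunite: 3210 kg/m³ × 9.81 m/s² × 20760 m = 6.537×10^8 Pa = 0.6537 GPa
peridotite: 3160 kg/m³ × 9.81 m/s² × 45160 m = 1.400×10^9 Pa = 1.400 GPa
upper-mantle rock: 3330 kg/m³ × 9.81 m/s² × 36920 m = 1.206×10^9 Pa = 1.206 GPa
Total = 0.9723 + 0.05242 + 0.6537 + 1.400 + 1.206 = 4.2845 GPa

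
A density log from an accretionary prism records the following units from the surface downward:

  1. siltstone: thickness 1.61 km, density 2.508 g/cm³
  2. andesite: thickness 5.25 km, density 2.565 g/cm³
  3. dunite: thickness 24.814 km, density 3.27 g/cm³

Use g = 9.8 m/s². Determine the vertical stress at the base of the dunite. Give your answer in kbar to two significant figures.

siltstone: 2508 kg/m³ × 9.8 m/s² × 1610 m = 3.957×10^7 Pa = 0.3957 kbar
andesite: 2565 kg/m³ × 9.8 m/s² × 5250 m = 1.320×10^8 Pa = 1.320 kbar
dunite: 3270 kg/m³ × 9.8 m/s² × 24814 m = 7.952×10^8 Pa = 7.952 kbar
Total = 0.3957 + 1.320 + 7.952 = 9.6673 kbar

9.7 kbar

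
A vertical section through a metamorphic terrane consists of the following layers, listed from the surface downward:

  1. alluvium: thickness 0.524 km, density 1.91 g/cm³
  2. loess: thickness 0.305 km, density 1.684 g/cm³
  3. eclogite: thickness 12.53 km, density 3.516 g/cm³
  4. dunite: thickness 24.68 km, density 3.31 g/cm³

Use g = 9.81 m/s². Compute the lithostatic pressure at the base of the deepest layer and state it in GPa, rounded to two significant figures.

1.2 GPa

alluvium: 1910 kg/m³ × 9.81 m/s² × 524 m = 9.818×10^6 Pa = 9.818×10^-3 GPa
loess: 1684 kg/m³ × 9.81 m/s² × 305 m = 5.039×10^6 Pa = 5.039×10^-3 GPa
eclogite: 3516 kg/m³ × 9.81 m/s² × 12530 m = 4.322×10^8 Pa = 0.4322 GPa
dunite: 3310 kg/m³ × 9.81 m/s² × 24680 m = 8.014×10^8 Pa = 0.8014 GPa
Total = 9.818×10^-3 + 5.039×10^-3 + 0.4322 + 0.8014 = 1.2484 GPa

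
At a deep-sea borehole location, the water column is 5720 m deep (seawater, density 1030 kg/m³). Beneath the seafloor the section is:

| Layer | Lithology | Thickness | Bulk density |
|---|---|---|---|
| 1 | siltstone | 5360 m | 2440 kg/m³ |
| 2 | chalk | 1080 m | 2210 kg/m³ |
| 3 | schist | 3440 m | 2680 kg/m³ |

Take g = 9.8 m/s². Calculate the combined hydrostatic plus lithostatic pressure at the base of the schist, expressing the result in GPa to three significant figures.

seawater: 1030 kg/m³ × 9.8 m/s² × 5720 m = 5.774×10^7 Pa = 0.05774 GPa
siltstone: 2440 kg/m³ × 9.8 m/s² × 5360 m = 1.282×10^8 Pa = 0.1282 GPa
chalk: 2210 kg/m³ × 9.8 m/s² × 1080 m = 2.339×10^7 Pa = 0.02339 GPa
schist: 2680 kg/m³ × 9.8 m/s² × 3440 m = 9.035×10^7 Pa = 0.09035 GPa
Total = 0.05774 + 0.1282 + 0.02339 + 0.09035 = 0.29964 GPa

0.300 GPa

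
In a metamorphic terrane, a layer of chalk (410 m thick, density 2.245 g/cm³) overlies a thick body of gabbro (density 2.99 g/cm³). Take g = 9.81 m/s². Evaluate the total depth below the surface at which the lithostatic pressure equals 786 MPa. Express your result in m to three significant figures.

Pressure at base of upper layers: 2245×9.81×410 = 9.030×10^6 Pa = 9.030 MPa
Remaining pressure to be supplied by gabbro: 7.860×10^8 − 9.030×10^6 = 7.770×10^8 Pa
Additional depth in gabbro = 7.770×10^8 Pa / (2990 kg/m³ × 9.81 m/s²) = 26489 m
Total depth = 410 m + 26489 m = 26899 m

26900 m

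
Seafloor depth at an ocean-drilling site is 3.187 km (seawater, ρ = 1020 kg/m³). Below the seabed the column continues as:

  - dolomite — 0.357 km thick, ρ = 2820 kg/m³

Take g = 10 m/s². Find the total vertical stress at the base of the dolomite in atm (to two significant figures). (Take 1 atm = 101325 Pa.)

seawater: 1020 kg/m³ × 10 m/s² × 3187 m = 3.251×10^7 Pa = 320.8 atm
dolomite: 2820 kg/m³ × 10 m/s² × 357 m = 1.007×10^7 Pa = 99.36 atm
Total = 320.8 + 99.36 = 420.18 atm

420 atm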